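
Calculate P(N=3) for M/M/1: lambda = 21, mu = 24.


rho = 21/24; P(n) = (1-rho)*rho^n = (1-21/24)*(21/24)^3 = 0.0837

0.0837


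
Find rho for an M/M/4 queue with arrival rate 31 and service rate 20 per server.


rho = lambda/(c*mu) = 31/(4*20) = 0.3875

0.3875


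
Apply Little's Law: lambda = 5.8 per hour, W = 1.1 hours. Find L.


L = lambda * W = 5.8 * 1.1 = 6.38

6.38


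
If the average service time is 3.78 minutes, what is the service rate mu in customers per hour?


mu = 60 / avg_service_time = 60 / 3.78 = 15.87 per hour

15.87 per hour


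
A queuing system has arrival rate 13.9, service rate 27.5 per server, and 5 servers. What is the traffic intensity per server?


rho = lambda / (c * mu) = 13.9 / (5 * 27.5) = 0.1011

0.1011


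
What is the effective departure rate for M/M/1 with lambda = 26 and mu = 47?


For a stable queue (lambda < mu), throughput = lambda = 26 per hour

26 per hour


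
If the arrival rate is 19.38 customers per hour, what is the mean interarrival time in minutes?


Mean interarrival time = 60/lambda = 60/19.38 = 3.1 minutes

3.1 minutes


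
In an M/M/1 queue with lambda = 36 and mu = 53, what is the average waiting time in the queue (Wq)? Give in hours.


rho = 36/53; Wq = rho/(mu - lambda) = 0.04 hours

0.04 hours


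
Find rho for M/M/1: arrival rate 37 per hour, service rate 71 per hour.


rho = lambda/mu = 37/71 = 0.5211

0.5211


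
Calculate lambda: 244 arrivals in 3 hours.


lambda = total arrivals / time = 244 / 3 = 81.33 per hour

81.33 per hour


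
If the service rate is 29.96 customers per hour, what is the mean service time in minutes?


Mean service time = 60/mu = 60/29.96 = 2.0 minutes

2.0 minutes


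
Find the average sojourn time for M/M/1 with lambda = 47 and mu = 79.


W = 1/(mu - lambda) = 1/(79 - 47) = 0.0313 hours

0.0313 hours


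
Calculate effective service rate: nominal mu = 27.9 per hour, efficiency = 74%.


Effective rate = mu * efficiency = 27.9 * 0.74 = 20.65 per hour

20.65 per hour


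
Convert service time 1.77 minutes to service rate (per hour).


mu = 60 / avg_service_time = 60 / 1.77 = 33.9 per hour

33.9 per hour


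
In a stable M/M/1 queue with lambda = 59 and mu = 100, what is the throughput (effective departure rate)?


For a stable queue (lambda < mu), throughput = lambda = 59 per hour

59 per hour


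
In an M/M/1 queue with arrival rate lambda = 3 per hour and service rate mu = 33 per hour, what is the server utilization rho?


rho = lambda/mu = 3/33 = 0.0909

0.0909


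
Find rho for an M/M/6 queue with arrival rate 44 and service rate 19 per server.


rho = lambda/(c*mu) = 44/(6*19) = 0.386

0.386


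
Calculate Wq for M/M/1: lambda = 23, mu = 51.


rho = 23/51; Wq = rho/(mu - lambda) = 0.0161 hours

0.0161 hours


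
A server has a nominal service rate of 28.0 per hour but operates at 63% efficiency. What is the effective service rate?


Effective rate = mu * efficiency = 28.0 * 0.63 = 17.64 per hour

17.64 per hour


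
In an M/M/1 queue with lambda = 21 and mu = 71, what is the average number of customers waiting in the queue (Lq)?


rho = 21/71; Lq = rho^2/(1-rho) = 0.12

0.12


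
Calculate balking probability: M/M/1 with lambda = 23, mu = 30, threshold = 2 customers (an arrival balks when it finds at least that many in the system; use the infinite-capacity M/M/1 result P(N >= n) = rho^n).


P(N >= 2) = rho^2 = (23/30)^2 = 0.5878

0.5878


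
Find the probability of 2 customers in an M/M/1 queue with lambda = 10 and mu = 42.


rho = 10/42; P(n) = (1-rho)*rho^n = (1-10/42)*(10/42)^2 = 0.0432

0.0432


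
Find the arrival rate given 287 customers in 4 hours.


lambda = total arrivals / time = 287 / 4 = 71.75 per hour

71.75 per hour


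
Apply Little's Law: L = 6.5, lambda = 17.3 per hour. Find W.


W = L / lambda = 6.5 / 17.3 = 0.3757 hours

0.3757 hours


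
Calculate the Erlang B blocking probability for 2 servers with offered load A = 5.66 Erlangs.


B(N,A) = (A^N/N!) / sum(A^k/k!, k=0..N) with N=2, A=5.66 = 0.7063

0.7063


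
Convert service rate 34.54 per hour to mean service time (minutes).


Mean service time = 60/mu = 60/34.54 = 1.74 minutes

1.74 minutes


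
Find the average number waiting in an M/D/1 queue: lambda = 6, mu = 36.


M/D/1: Lq = rho^2 / (2*(1-rho)) where rho = 6/36; Lq = 0.02

0.02


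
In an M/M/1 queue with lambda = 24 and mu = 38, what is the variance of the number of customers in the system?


rho = 24/38; Var(N) = rho/(1-rho)^2 = 4.65

4.65


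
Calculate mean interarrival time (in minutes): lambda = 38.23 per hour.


Mean interarrival time = 60/lambda = 60/38.23 = 1.57 minutes

1.57 minutes


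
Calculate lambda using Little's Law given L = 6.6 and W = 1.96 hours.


lambda = L / W = 6.6 / 1.96 = 3.37 per hour

3.37 per hour


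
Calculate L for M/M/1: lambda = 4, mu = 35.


rho = 4/35; L = rho/(1-rho) = 0.13

0.13


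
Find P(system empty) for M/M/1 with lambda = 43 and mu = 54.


P0 = 1 - rho = 1 - 43/54 = 0.2037

0.2037


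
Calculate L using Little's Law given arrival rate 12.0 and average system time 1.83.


L = lambda * W = 12.0 * 1.83 = 21.96

21.96


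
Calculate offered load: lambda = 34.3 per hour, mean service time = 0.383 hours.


Offered load a = lambda * E[S] = 34.3 * 0.383 = 13.14 Erlangs

13.14 Erlangs


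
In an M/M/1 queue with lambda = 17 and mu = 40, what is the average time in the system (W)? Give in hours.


W = 1/(mu - lambda) = 1/(40 - 17) = 0.0435 hours

0.0435 hours


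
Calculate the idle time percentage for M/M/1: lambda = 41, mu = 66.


Idle fraction = (1 - rho) * 100 = (1 - 41/66) * 100 = 37.9%

37.9%


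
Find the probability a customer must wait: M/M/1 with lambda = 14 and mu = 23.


P(wait) = rho = lambda/mu = 14/23 = 0.6087

0.6087


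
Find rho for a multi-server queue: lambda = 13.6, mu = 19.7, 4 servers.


rho = lambda / (c * mu) = 13.6 / (4 * 19.7) = 0.1726

0.1726


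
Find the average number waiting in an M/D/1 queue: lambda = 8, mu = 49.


M/D/1: Lq = rho^2 / (2*(1-rho)) where rho = 8/49; Lq = 0.02

0.02


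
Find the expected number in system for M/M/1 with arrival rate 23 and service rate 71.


rho = 23/71; L = rho/(1-rho) = 0.48

0.48


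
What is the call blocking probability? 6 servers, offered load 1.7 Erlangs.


B(N,A) = (A^N/N!) / sum(A^k/k!, k=0..N) with N=6, A=1.7 = 0.0061

0.0061


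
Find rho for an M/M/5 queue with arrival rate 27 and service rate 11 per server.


rho = lambda/(c*mu) = 27/(5*11) = 0.4909

0.4909


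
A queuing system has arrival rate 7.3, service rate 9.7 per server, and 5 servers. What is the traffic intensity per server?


rho = lambda / (c * mu) = 7.3 / (5 * 9.7) = 0.1505

0.1505


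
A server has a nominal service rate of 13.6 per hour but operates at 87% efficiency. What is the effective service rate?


Effective rate = mu * efficiency = 13.6 * 0.87 = 11.83 per hour

11.83 per hour


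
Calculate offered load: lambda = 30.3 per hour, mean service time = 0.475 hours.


Offered load a = lambda * E[S] = 30.3 * 0.475 = 14.39 Erlangs

14.39 Erlangs


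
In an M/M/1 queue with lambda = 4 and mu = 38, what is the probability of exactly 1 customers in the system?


rho = 4/38; P(n) = (1-rho)*rho^n = (1-4/38)*(4/38)^1 = 0.0942

0.0942


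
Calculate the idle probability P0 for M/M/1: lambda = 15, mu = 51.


P0 = 1 - rho = 1 - 15/51 = 0.7059

0.7059


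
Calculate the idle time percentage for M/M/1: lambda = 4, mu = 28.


Idle fraction = (1 - rho) * 100 = (1 - 4/28) * 100 = 85.7%

85.7%


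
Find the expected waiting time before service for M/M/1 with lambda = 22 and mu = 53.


rho = 22/53; Wq = rho/(mu - lambda) = 0.0134 hours

0.0134 hours


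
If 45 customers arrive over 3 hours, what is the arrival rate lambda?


lambda = total arrivals / time = 45 / 3 = 15.0 per hour

15.0 per hour


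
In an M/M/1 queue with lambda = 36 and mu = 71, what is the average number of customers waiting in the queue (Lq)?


rho = 36/71; Lq = rho^2/(1-rho) = 0.52

0.52


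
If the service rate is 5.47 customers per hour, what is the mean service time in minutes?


Mean service time = 60/mu = 60/5.47 = 10.97 minutes

10.97 minutes


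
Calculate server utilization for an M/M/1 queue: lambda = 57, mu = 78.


rho = lambda/mu = 57/78 = 0.7308

0.7308


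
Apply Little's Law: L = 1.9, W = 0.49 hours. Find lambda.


lambda = L / W = 1.9 / 0.49 = 3.88 per hour

3.88 per hour


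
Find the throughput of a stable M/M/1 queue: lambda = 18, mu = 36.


For a stable queue (lambda < mu), throughput = lambda = 18 per hour

18 per hour


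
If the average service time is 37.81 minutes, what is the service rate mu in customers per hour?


mu = 60 / avg_service_time = 60 / 37.81 = 1.59 per hour

1.59 per hour


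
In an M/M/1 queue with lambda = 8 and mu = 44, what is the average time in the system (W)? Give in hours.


W = 1/(mu - lambda) = 1/(44 - 8) = 0.0278 hours

0.0278 hours


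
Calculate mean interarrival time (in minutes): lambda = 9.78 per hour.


Mean interarrival time = 60/lambda = 60/9.78 = 6.13 minutes

6.13 minutes


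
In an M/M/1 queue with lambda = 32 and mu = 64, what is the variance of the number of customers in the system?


rho = 32/64; Var(N) = rho/(1-rho)^2 = 2.0

2.0


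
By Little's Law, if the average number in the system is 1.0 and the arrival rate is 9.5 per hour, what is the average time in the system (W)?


W = L / lambda = 1.0 / 9.5 = 0.1053 hours

0.1053 hours


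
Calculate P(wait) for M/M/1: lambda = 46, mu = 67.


P(wait) = rho = lambda/mu = 46/67 = 0.6866

0.6866


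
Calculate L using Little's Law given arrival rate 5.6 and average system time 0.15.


L = lambda * W = 5.6 * 0.15 = 0.84

0.84


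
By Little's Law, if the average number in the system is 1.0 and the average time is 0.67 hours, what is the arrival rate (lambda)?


lambda = L / W = 1.0 / 0.67 = 1.49 per hour

1.49 per hour


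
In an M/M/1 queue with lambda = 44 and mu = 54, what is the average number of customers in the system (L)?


rho = 44/54; L = rho/(1-rho) = 4.4

4.4


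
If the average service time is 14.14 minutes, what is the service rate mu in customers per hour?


mu = 60 / avg_service_time = 60 / 14.14 = 4.24 per hour

4.24 per hour


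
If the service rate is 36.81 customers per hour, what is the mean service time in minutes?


Mean service time = 60/mu = 60/36.81 = 1.63 minutes

1.63 minutes


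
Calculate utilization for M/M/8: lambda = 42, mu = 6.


rho = lambda/(c*mu) = 42/(8*6) = 0.875

0.875


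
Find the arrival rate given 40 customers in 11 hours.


lambda = total arrivals / time = 40 / 11 = 3.64 per hour

3.64 per hour


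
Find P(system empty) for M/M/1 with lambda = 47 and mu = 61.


P0 = 1 - rho = 1 - 47/61 = 0.2295

0.2295


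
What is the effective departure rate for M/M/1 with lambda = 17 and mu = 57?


For a stable queue (lambda < mu), throughput = lambda = 17 per hour

17 per hour


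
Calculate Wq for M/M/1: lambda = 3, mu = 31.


rho = 3/31; Wq = rho/(mu - lambda) = 0.0035 hours

0.0035 hours


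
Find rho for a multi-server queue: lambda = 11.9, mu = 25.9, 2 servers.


rho = lambda / (c * mu) = 11.9 / (2 * 25.9) = 0.2297

0.2297


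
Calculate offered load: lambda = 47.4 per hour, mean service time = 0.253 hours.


Offered load a = lambda * E[S] = 47.4 * 0.253 = 11.99 Erlangs

11.99 Erlangs


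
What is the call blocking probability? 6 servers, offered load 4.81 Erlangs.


B(N,A) = (A^N/N!) / sum(A^k/k!, k=0..N) with N=6, A=4.81 = 0.1775

0.1775


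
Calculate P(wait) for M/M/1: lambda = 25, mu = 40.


P(wait) = rho = lambda/mu = 25/40 = 0.625

0.625


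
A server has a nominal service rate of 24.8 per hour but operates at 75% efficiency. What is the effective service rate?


Effective rate = mu * efficiency = 24.8 * 0.75 = 18.6 per hour

18.6 per hour


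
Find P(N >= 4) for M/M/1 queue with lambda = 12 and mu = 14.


P(N >= 4) = rho^4 = (12/14)^4 = 0.5398

0.5398


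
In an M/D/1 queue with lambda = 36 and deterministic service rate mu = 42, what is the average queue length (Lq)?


M/D/1: Lq = rho^2 / (2*(1-rho)) where rho = 36/42; Lq = 2.57

2.57


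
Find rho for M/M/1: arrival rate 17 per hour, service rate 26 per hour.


rho = lambda/mu = 17/26 = 0.6538

0.6538


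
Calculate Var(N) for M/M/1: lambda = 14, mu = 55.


rho = 14/55; Var(N) = rho/(1-rho)^2 = 0.46

0.46


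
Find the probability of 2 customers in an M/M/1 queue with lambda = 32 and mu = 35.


rho = 32/35; P(n) = (1-rho)*rho^n = (1-32/35)*(32/35)^2 = 0.0717

0.0717


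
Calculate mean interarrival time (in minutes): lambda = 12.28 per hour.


Mean interarrival time = 60/lambda = 60/12.28 = 4.89 minutes

4.89 minutes


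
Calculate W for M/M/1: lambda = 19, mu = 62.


W = 1/(mu - lambda) = 1/(62 - 19) = 0.0233 hours

0.0233 hours


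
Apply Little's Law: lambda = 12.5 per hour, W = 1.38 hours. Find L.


L = lambda * W = 12.5 * 1.38 = 17.25

17.25


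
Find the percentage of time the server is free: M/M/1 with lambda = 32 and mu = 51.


Idle fraction = (1 - rho) * 100 = (1 - 32/51) * 100 = 37.3%

37.3%


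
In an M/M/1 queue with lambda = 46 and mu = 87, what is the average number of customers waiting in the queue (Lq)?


rho = 46/87; Lq = rho^2/(1-rho) = 0.59

0.59


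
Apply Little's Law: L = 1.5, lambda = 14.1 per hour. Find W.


W = L / lambda = 1.5 / 14.1 = 0.1064 hours

0.1064 hours


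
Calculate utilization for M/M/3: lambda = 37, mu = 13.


rho = lambda/(c*mu) = 37/(3*13) = 0.9487

0.9487


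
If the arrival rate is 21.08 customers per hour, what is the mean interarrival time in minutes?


Mean interarrival time = 60/lambda = 60/21.08 = 2.85 minutes

2.85 minutes


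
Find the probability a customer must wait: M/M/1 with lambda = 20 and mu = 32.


P(wait) = rho = lambda/mu = 20/32 = 0.625

0.625


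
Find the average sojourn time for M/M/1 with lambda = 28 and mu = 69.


W = 1/(mu - lambda) = 1/(69 - 28) = 0.0244 hours

0.0244 hours


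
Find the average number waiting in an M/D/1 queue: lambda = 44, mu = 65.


M/D/1: Lq = rho^2 / (2*(1-rho)) where rho = 44/65; Lq = 0.71

0.71


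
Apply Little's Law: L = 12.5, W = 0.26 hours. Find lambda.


lambda = L / W = 12.5 / 0.26 = 48.08 per hour

48.08 per hour


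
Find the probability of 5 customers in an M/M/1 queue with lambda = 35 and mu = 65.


rho = 35/65; P(n) = (1-rho)*rho^n = (1-35/65)*(35/65)^5 = 0.0209

0.0209


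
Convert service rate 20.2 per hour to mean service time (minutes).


Mean service time = 60/mu = 60/20.2 = 2.97 minutes

2.97 minutes


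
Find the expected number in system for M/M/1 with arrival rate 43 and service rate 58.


rho = 43/58; L = rho/(1-rho) = 2.87

2.87


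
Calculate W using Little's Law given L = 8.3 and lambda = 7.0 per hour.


W = L / lambda = 8.3 / 7.0 = 1.1857 hours

1.1857 hours


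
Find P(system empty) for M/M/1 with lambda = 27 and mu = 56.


P0 = 1 - rho = 1 - 27/56 = 0.5179

0.5179


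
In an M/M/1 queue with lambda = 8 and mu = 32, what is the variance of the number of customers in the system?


rho = 8/32; Var(N) = rho/(1-rho)^2 = 0.44

0.44


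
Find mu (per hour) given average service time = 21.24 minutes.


mu = 60 / avg_service_time = 60 / 21.24 = 2.82 per hour

2.82 per hour


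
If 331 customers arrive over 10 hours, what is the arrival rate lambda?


lambda = total arrivals / time = 331 / 10 = 33.1 per hour

33.1 per hour


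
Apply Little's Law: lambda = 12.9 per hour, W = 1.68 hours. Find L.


L = lambda * W = 12.9 * 1.68 = 21.67

21.67


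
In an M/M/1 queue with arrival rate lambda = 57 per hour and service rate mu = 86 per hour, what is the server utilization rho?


rho = lambda/mu = 57/86 = 0.6628

0.6628


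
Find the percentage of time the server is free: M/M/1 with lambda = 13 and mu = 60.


Idle fraction = (1 - rho) * 100 = (1 - 13/60) * 100 = 78.3%

78.3%


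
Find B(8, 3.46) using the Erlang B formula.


B(N,A) = (A^N/N!) / sum(A^k/k!, k=0..N) with N=8, A=3.46 = 0.0162

0.0162


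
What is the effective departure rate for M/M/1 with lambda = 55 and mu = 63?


For a stable queue (lambda < mu), throughput = lambda = 55 per hour

55 per hour


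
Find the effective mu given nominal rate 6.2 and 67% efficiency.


Effective rate = mu * efficiency = 6.2 * 0.67 = 4.15 per hour

4.15 per hour


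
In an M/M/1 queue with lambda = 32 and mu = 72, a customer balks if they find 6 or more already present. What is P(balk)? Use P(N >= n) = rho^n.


P(N >= 6) = rho^6 = (32/72)^6 = 0.0077

0.0077


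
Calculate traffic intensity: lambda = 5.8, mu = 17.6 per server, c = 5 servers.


rho = lambda / (c * mu) = 5.8 / (5 * 17.6) = 0.0659

0.0659


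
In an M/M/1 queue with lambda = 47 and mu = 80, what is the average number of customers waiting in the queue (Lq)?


rho = 47/80; Lq = rho^2/(1-rho) = 0.84

0.84


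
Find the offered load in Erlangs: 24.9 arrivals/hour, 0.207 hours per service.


Offered load a = lambda * E[S] = 24.9 * 0.207 = 5.15 Erlangs

5.15 Erlangs


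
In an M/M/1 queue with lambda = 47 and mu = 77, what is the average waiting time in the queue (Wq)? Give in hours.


rho = 47/77; Wq = rho/(mu - lambda) = 0.0203 hours

0.0203 hours


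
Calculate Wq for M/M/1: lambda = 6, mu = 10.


rho = 6/10; Wq = rho/(mu - lambda) = 0.15 hours

0.15 hours


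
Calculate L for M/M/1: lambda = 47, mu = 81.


rho = 47/81; L = rho/(1-rho) = 1.38

1.38


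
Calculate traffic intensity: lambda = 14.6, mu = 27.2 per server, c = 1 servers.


rho = lambda / (c * mu) = 14.6 / (1 * 27.2) = 0.5368

0.5368


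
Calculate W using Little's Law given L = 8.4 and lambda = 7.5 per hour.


W = L / lambda = 8.4 / 7.5 = 1.12 hours

1.12 hours


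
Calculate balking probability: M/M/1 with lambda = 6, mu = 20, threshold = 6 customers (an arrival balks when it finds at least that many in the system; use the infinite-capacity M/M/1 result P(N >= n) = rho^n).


P(N >= 6) = rho^6 = (6/20)^6 = 0.0007

0.0007


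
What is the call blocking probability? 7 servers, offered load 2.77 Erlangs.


B(N,A) = (A^N/N!) / sum(A^k/k!, k=0..N) with N=7, A=2.77 = 0.0157

0.0157


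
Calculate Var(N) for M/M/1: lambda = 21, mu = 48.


rho = 21/48; Var(N) = rho/(1-rho)^2 = 1.38

1.38


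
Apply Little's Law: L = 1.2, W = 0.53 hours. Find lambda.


lambda = L / W = 1.2 / 0.53 = 2.26 per hour

2.26 per hour


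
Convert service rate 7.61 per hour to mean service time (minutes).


Mean service time = 60/mu = 60/7.61 = 7.88 minutes

7.88 minutes


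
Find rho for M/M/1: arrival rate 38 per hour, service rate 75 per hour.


rho = lambda/mu = 38/75 = 0.5067

0.5067


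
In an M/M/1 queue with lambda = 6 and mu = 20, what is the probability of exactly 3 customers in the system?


rho = 6/20; P(n) = (1-rho)*rho^n = (1-6/20)*(6/20)^3 = 0.0189

0.0189


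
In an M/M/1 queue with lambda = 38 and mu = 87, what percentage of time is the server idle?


Idle fraction = (1 - rho) * 100 = (1 - 38/87) * 100 = 56.3%

56.3%


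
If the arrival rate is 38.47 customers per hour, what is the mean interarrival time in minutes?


Mean interarrival time = 60/lambda = 60/38.47 = 1.56 minutes

1.56 minutes


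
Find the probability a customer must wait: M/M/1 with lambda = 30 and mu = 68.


P(wait) = rho = lambda/mu = 30/68 = 0.4412

0.4412


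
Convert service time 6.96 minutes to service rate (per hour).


mu = 60 / avg_service_time = 60 / 6.96 = 8.62 per hour

8.62 per hour


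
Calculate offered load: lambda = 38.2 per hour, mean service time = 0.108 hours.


Offered load a = lambda * E[S] = 38.2 * 0.108 = 4.13 Erlangs

4.13 Erlangs


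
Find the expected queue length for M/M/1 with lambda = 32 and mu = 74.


rho = 32/74; Lq = rho^2/(1-rho) = 0.33

0.33


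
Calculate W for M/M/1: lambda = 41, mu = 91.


W = 1/(mu - lambda) = 1/(91 - 41) = 0.02 hours

0.02 hours


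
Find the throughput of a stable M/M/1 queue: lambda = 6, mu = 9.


For a stable queue (lambda < mu), throughput = lambda = 6 per hour

6 per hour


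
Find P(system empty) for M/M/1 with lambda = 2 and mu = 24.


P0 = 1 - rho = 1 - 2/24 = 0.9167

0.9167


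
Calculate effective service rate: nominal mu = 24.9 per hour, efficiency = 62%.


Effective rate = mu * efficiency = 24.9 * 0.62 = 15.44 per hour

15.44 per hour


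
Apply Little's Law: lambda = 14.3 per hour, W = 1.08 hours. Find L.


L = lambda * W = 14.3 * 1.08 = 15.44

15.44


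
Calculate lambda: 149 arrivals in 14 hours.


lambda = total arrivals / time = 149 / 14 = 10.64 per hour

10.64 per hour


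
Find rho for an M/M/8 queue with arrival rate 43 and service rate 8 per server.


rho = lambda/(c*mu) = 43/(8*8) = 0.6719

0.6719


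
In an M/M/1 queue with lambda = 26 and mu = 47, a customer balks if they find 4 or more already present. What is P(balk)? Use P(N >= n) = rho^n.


P(N >= 4) = rho^4 = (26/47)^4 = 0.0936

0.0936


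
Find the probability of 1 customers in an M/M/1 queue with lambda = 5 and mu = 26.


rho = 5/26; P(n) = (1-rho)*rho^n = (1-5/26)*(5/26)^1 = 0.1553

0.1553


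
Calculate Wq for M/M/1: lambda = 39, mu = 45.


rho = 39/45; Wq = rho/(mu - lambda) = 0.1444 hours

0.1444 hours


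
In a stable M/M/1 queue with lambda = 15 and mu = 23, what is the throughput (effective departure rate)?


For a stable queue (lambda < mu), throughput = lambda = 15 per hour

15 per hour


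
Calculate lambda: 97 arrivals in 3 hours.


lambda = total arrivals / time = 97 / 3 = 32.33 per hour

32.33 per hour


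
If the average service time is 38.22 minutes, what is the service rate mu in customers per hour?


mu = 60 / avg_service_time = 60 / 38.22 = 1.57 per hour

1.57 per hour


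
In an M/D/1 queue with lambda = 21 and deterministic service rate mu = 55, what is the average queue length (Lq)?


M/D/1: Lq = rho^2 / (2*(1-rho)) where rho = 21/55; Lq = 0.12

0.12


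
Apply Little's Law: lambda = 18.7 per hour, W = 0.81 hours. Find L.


L = lambda * W = 18.7 * 0.81 = 15.15

15.15


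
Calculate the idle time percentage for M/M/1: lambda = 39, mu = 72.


Idle fraction = (1 - rho) * 100 = (1 - 39/72) * 100 = 45.8%

45.8%


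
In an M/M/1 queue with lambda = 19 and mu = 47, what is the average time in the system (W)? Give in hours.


W = 1/(mu - lambda) = 1/(47 - 19) = 0.0357 hours

0.0357 hours


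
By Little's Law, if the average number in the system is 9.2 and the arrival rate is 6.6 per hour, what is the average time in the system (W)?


W = L / lambda = 9.2 / 6.6 = 1.3939 hours

1.3939 hours


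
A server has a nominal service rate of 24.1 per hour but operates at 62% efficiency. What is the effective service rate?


Effective rate = mu * efficiency = 24.1 * 0.62 = 14.94 per hour

14.94 per hour


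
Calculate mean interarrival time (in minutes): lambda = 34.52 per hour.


Mean interarrival time = 60/lambda = 60/34.52 = 1.74 minutes

1.74 minutes


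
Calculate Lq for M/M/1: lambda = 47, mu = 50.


rho = 47/50; Lq = rho^2/(1-rho) = 14.73

14.73


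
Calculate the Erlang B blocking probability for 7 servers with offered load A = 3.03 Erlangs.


B(N,A) = (A^N/N!) / sum(A^k/k!, k=0..N) with N=7, A=3.03 = 0.0228

0.0228


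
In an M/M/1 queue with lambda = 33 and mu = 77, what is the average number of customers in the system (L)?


rho = 33/77; L = rho/(1-rho) = 0.75

0.75


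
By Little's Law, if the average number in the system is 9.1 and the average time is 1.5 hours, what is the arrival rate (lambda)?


lambda = L / W = 9.1 / 1.5 = 6.07 per hour

6.07 per hour


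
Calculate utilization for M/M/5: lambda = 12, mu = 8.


rho = lambda/(c*mu) = 12/(5*8) = 0.3

0.3


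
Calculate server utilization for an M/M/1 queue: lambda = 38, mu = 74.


rho = lambda/mu = 38/74 = 0.5135

0.5135


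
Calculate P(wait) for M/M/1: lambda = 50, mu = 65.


P(wait) = rho = lambda/mu = 50/65 = 0.7692

0.7692


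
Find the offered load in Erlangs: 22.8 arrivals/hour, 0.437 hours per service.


Offered load a = lambda * E[S] = 22.8 * 0.437 = 9.96 Erlangs

9.96 Erlangs


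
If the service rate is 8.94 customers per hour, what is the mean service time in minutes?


Mean service time = 60/mu = 60/8.94 = 6.71 minutes

6.71 minutes


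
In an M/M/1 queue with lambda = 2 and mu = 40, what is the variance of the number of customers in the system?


rho = 2/40; Var(N) = rho/(1-rho)^2 = 0.06

0.06


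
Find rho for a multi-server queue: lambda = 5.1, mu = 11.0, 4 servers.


rho = lambda / (c * mu) = 5.1 / (4 * 11.0) = 0.1159

0.1159


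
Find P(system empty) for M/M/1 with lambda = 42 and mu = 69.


P0 = 1 - rho = 1 - 42/69 = 0.3913

0.3913


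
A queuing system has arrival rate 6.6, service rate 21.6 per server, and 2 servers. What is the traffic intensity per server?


rho = lambda / (c * mu) = 6.6 / (2 * 21.6) = 0.1528

0.1528


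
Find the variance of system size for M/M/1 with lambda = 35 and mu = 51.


rho = 35/51; Var(N) = rho/(1-rho)^2 = 6.97

6.97


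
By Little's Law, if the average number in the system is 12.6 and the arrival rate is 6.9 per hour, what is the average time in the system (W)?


W = L / lambda = 12.6 / 6.9 = 1.8261 hours

1.8261 hours


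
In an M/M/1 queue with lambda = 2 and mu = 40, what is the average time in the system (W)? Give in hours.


W = 1/(mu - lambda) = 1/(40 - 2) = 0.0263 hours

0.0263 hours


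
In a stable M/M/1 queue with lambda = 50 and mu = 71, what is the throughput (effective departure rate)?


For a stable queue (lambda < mu), throughput = lambda = 50 per hour

50 per hour


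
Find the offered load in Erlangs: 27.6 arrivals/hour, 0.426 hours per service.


Offered load a = lambda * E[S] = 27.6 * 0.426 = 11.76 Erlangs

11.76 Erlangs


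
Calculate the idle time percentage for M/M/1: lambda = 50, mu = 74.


Idle fraction = (1 - rho) * 100 = (1 - 50/74) * 100 = 32.4%

32.4%


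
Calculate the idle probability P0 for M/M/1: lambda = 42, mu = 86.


P0 = 1 - rho = 1 - 42/86 = 0.5116

0.5116


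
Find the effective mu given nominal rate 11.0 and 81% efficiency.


Effective rate = mu * efficiency = 11.0 * 0.81 = 8.91 per hour

8.91 per hour


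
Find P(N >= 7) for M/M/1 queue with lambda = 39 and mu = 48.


P(N >= 7) = rho^7 = (39/48)^7 = 0.2338

0.2338


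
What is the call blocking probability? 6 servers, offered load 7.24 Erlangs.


B(N,A) = (A^N/N!) / sum(A^k/k!, k=0..N) with N=6, A=7.24 = 0.3461

0.3461


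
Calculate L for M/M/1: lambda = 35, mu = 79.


rho = 35/79; L = rho/(1-rho) = 0.8

0.8


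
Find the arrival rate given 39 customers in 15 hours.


lambda = total arrivals / time = 39 / 15 = 2.6 per hour

2.6 per hour


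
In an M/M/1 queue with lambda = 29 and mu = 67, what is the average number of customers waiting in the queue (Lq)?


rho = 29/67; Lq = rho^2/(1-rho) = 0.33

0.33


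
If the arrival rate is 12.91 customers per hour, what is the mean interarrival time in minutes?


Mean interarrival time = 60/lambda = 60/12.91 = 4.65 minutes

4.65 minutes


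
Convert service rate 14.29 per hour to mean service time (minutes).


Mean service time = 60/mu = 60/14.29 = 4.2 minutes

4.2 minutes


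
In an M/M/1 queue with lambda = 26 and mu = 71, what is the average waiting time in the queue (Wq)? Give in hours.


rho = 26/71; Wq = rho/(mu - lambda) = 0.0081 hours

0.0081 hours


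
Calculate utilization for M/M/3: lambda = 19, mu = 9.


rho = lambda/(c*mu) = 19/(3*9) = 0.7037

0.7037


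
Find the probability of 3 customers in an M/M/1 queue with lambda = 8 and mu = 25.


rho = 8/25; P(n) = (1-rho)*rho^n = (1-8/25)*(8/25)^3 = 0.0223

0.0223


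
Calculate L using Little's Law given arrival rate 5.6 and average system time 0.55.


L = lambda * W = 5.6 * 0.55 = 3.08

3.08


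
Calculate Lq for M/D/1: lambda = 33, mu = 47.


M/D/1: Lq = rho^2 / (2*(1-rho)) where rho = 33/47; Lq = 0.83

0.83


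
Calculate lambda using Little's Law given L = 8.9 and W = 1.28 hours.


lambda = L / W = 8.9 / 1.28 = 6.95 per hour

6.95 per hour


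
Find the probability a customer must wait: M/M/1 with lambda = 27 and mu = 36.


P(wait) = rho = lambda/mu = 27/36 = 0.75

0.75


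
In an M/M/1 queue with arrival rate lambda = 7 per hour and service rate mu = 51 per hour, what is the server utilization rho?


rho = lambda/mu = 7/51 = 0.1373

0.1373


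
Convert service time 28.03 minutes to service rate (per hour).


mu = 60 / avg_service_time = 60 / 28.03 = 2.14 per hour

2.14 per hour


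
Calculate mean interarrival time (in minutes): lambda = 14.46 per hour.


Mean interarrival time = 60/lambda = 60/14.46 = 4.15 minutes

4.15 minutes


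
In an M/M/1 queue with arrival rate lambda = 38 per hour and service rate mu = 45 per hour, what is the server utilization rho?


rho = lambda/mu = 38/45 = 0.8444

0.8444


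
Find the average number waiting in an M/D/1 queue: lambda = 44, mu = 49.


M/D/1: Lq = rho^2 / (2*(1-rho)) where rho = 44/49; Lq = 3.95

3.95


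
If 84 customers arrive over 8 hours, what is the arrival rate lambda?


lambda = total arrivals / time = 84 / 8 = 10.5 per hour

10.5 per hour


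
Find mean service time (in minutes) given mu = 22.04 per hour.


Mean service time = 60/mu = 60/22.04 = 2.72 minutes

2.72 minutes


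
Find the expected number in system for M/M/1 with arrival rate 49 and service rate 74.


rho = 49/74; L = rho/(1-rho) = 1.96

1.96


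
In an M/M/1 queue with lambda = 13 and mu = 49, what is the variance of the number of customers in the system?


rho = 13/49; Var(N) = rho/(1-rho)^2 = 0.49

0.49


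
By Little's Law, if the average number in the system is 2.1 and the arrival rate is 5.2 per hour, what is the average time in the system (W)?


W = L / lambda = 2.1 / 5.2 = 0.4038 hours

0.4038 hours


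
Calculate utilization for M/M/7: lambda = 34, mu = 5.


rho = lambda/(c*mu) = 34/(7*5) = 0.9714

0.9714


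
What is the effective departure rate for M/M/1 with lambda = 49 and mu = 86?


For a stable queue (lambda < mu), throughput = lambda = 49 per hour

49 per hour


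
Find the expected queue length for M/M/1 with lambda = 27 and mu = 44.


rho = 27/44; Lq = rho^2/(1-rho) = 0.97

0.97


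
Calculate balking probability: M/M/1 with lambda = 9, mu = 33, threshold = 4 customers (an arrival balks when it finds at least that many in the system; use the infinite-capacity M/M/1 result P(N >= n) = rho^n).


P(N >= 4) = rho^4 = (9/33)^4 = 0.0055

0.0055


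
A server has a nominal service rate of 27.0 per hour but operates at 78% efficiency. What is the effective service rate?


Effective rate = mu * efficiency = 27.0 * 0.78 = 21.06 per hour

21.06 per hour


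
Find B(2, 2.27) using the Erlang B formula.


B(N,A) = (A^N/N!) / sum(A^k/k!, k=0..N) with N=2, A=2.27 = 0.4407

0.4407


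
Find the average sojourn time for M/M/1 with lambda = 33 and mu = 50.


W = 1/(mu - lambda) = 1/(50 - 33) = 0.0588 hours

0.0588 hours


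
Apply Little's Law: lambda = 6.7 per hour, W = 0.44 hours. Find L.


L = lambda * W = 6.7 * 0.44 = 2.95

2.95


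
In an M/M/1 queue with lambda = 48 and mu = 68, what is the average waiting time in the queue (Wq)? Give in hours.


rho = 48/68; Wq = rho/(mu - lambda) = 0.0353 hours

0.0353 hours


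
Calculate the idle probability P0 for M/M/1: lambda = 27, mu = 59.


P0 = 1 - rho = 1 - 27/59 = 0.5424

0.5424


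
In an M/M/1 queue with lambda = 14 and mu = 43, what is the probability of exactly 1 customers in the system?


rho = 14/43; P(n) = (1-rho)*rho^n = (1-14/43)*(14/43)^1 = 0.2196

0.2196


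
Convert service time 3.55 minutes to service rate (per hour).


mu = 60 / avg_service_time = 60 / 3.55 = 16.9 per hour

16.9 per hour


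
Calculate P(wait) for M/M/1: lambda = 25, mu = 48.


P(wait) = rho = lambda/mu = 25/48 = 0.5208

0.5208


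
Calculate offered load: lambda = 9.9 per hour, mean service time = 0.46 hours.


Offered load a = lambda * E[S] = 9.9 * 0.46 = 4.55 Erlangs

4.55 Erlangs


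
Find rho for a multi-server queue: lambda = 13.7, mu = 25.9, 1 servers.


rho = lambda / (c * mu) = 13.7 / (1 * 25.9) = 0.529

0.529


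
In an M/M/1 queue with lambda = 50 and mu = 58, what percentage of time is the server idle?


Idle fraction = (1 - rho) * 100 = (1 - 50/58) * 100 = 13.8%

13.8%


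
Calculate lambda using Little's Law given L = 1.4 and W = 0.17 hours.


lambda = L / W = 1.4 / 0.17 = 8.24 per hour

8.24 per hour


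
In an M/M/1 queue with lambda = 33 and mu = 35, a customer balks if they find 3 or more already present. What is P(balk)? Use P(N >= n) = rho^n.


P(N >= 3) = rho^3 = (33/35)^3 = 0.8382

0.8382


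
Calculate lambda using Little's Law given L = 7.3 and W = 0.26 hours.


lambda = L / W = 7.3 / 0.26 = 28.08 per hour

28.08 per hour


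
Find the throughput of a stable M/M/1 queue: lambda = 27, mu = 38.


For a stable queue (lambda < mu), throughput = lambda = 27 per hour

27 per hour


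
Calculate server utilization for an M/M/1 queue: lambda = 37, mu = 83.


rho = lambda/mu = 37/83 = 0.4458

0.4458


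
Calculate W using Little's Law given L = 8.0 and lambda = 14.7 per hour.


W = L / lambda = 8.0 / 14.7 = 0.5442 hours

0.5442 hours


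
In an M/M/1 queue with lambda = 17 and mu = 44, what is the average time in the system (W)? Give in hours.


W = 1/(mu - lambda) = 1/(44 - 17) = 0.037 hours

0.037 hours


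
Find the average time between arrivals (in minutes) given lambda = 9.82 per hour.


Mean interarrival time = 60/lambda = 60/9.82 = 6.11 minutes

6.11 minutes


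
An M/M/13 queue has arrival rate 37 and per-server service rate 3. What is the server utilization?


rho = lambda/(c*mu) = 37/(13*3) = 0.9487

0.9487


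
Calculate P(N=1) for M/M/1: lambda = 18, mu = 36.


rho = 18/36; P(n) = (1-rho)*rho^n = (1-18/36)*(18/36)^1 = 0.25

0.25


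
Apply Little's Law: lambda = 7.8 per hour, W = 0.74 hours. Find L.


L = lambda * W = 7.8 * 0.74 = 5.77

5.77


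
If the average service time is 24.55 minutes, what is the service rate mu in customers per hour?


mu = 60 / avg_service_time = 60 / 24.55 = 2.44 per hour

2.44 per hour


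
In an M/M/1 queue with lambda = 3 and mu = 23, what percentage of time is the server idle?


Idle fraction = (1 - rho) * 100 = (1 - 3/23) * 100 = 87.0%

87.0%


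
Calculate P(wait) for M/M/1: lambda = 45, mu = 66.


P(wait) = rho = lambda/mu = 45/66 = 0.6818

0.6818


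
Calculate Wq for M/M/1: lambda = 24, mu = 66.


rho = 24/66; Wq = rho/(mu - lambda) = 0.0087 hours

0.0087 hours


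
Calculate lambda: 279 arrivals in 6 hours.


lambda = total arrivals / time = 279 / 6 = 46.5 per hour

46.5 per hour


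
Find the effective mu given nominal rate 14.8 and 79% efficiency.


Effective rate = mu * efficiency = 14.8 * 0.79 = 11.69 per hour

11.69 per hour


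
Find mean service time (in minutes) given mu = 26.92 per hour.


Mean service time = 60/mu = 60/26.92 = 2.23 minutes

2.23 minutes


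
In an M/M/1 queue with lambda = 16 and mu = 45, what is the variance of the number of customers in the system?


rho = 16/45; Var(N) = rho/(1-rho)^2 = 0.86

0.86


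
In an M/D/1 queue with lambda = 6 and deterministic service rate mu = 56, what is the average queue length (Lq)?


M/D/1: Lq = rho^2 / (2*(1-rho)) where rho = 6/56; Lq = 0.01

0.01


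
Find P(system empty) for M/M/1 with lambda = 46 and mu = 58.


P0 = 1 - rho = 1 - 46/58 = 0.2069

0.2069


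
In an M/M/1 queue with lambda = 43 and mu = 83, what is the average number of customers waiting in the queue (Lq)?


rho = 43/83; Lq = rho^2/(1-rho) = 0.56

0.56


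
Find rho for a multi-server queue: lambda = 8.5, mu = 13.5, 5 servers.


rho = lambda / (c * mu) = 8.5 / (5 * 13.5) = 0.1259

0.1259


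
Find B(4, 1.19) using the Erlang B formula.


B(N,A) = (A^N/N!) / sum(A^k/k!, k=0..N) with N=4, A=1.19 = 0.0256

0.0256


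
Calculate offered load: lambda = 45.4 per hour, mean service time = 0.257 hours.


Offered load a = lambda * E[S] = 45.4 * 0.257 = 11.67 Erlangs

11.67 Erlangs


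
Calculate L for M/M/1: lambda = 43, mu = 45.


rho = 43/45; L = rho/(1-rho) = 21.5

21.5


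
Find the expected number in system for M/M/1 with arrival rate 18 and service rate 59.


rho = 18/59; L = rho/(1-rho) = 0.44

0.44


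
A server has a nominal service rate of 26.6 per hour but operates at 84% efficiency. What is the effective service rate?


Effective rate = mu * efficiency = 26.6 * 0.84 = 22.34 per hour

22.34 per hour


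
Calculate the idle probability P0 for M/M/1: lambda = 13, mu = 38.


P0 = 1 - rho = 1 - 13/38 = 0.6579

0.6579


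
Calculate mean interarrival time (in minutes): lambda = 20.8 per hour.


Mean interarrival time = 60/lambda = 60/20.8 = 2.88 minutes

2.88 minutes


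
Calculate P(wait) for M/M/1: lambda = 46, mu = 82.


P(wait) = rho = lambda/mu = 46/82 = 0.561

0.561


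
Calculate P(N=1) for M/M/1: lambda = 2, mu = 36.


rho = 2/36; P(n) = (1-rho)*rho^n = (1-2/36)*(2/36)^1 = 0.0525

0.0525


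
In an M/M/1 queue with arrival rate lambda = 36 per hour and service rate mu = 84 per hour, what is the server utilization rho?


rho = lambda/mu = 36/84 = 0.4286

0.4286


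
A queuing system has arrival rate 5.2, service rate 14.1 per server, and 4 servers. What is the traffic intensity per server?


rho = lambda / (c * mu) = 5.2 / (4 * 14.1) = 0.0922

0.0922


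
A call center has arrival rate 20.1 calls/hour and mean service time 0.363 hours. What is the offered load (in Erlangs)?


Offered load a = lambda * E[S] = 20.1 * 0.363 = 7.3 Erlangs

7.3 Erlangs


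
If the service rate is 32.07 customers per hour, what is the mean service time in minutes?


Mean service time = 60/mu = 60/32.07 = 1.87 minutes

1.87 minutes


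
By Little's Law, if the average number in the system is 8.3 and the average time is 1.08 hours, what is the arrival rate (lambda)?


lambda = L / W = 8.3 / 1.08 = 7.69 per hour

7.69 per hour


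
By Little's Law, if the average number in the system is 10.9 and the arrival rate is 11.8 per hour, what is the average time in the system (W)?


W = L / lambda = 10.9 / 11.8 = 0.9237 hours

0.9237 hours


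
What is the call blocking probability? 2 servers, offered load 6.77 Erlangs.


B(N,A) = (A^N/N!) / sum(A^k/k!, k=0..N) with N=2, A=6.77 = 0.7468

0.7468


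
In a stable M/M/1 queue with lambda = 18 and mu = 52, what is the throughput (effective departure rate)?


For a stable queue (lambda < mu), throughput = lambda = 18 per hour

18 per hour
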